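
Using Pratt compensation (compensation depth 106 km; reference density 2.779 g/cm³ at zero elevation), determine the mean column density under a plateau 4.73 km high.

Pratt balance: ρ_ref D = ρ (D + h).
ρ = ρ_ref D/(D + h) = 2.779 × 106 km/(106 km + 4.73 km) = 2.66 g/cm³.

2.66 g/cm³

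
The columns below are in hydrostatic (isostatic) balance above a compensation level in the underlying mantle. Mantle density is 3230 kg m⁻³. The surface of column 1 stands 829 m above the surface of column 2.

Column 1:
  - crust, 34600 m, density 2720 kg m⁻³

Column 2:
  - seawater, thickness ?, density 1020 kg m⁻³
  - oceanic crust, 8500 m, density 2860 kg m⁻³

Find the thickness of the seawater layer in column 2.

Take the compensation level at the base of the deeper column (depth z_c below the surface of column 1) and equate Σ ρ_i t_i down to z_c; mantle fills any gap and the z_c terms cancel.
Column 1: 34600×2720 + (z_c − 34600)×3230
Column 2: 829×0 + x×1020 + 8500×2860 + (z_c − 829 − 8500 − x)×3230
The z_c×3230 term appears on both sides and cancels. Collect the known terms of each column as K = Σ(ρt)_known − 3230 × (depth of known layers): K_1 = 94112000 − 3230×34600 = −17646000; K_2 = 24310000 − 3230×(829 + 8500) = −5822670.
Balance: K_1 = K_2 − x×(3230 − 1020), so x = (K_2 − K_1)/(3230 − 1020) = 11823300/2210 = 5350 m.

5350 m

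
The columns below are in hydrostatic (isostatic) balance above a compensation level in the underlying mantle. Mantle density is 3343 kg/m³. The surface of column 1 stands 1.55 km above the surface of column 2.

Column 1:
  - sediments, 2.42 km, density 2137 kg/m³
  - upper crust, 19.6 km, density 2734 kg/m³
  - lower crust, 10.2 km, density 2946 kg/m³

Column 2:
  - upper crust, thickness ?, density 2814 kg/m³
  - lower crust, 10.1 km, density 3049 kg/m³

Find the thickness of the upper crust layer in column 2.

Take the compensation level at the base of the deeper column (depth z_c below the surface of column 1) and equate Σ ρ_i t_i down to z_c; mantle fills any gap and the z_c terms cancel.
Column 1: 2.42×2137 + 19.6×2734 + 10.2×2946 + (z_c − 32.22)×3343
Column 2: 1.55×0 + x×2814 + 10.1×3049 + (z_c − 1.55 − 10.1 − x)×3343
The z_c×3343 term appears on both sides and cancels. Collect the known terms of each column as K = Σ(ρt)_known − 3343 × (depth of known layers): K_1 = 88807.14 − 3343×32.22 = −18904.32; K_2 = 30794.9 − 3343×(1.55 + 10.1) = −8151.05.
Balance: K_1 = K_2 − x×(3343 − 2814), so x = (K_2 − K_1)/(3343 − 2814) = 10753.3/529 = 20.3 km.

20.3 km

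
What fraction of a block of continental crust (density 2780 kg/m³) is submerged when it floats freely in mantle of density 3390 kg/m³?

Submerged fraction = ρ_obj/ρ_fluid = 2780/3390 = 82%.

82%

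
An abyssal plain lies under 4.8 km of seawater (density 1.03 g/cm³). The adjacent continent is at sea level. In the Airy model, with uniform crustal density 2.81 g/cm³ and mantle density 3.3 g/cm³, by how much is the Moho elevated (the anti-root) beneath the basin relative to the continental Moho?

17.4 km

Balancing pressure at the compensation depth: replacing crust with seawater at the top is compensated by replacing crust with mantle at the base: d (ρ_c − ρ_w) = a (ρ_m − ρ_c).
a = d (ρ_c − ρ_w)/(ρ_m − ρ_c) = 4.8 km × 1.78/0.49 = 17.4 km.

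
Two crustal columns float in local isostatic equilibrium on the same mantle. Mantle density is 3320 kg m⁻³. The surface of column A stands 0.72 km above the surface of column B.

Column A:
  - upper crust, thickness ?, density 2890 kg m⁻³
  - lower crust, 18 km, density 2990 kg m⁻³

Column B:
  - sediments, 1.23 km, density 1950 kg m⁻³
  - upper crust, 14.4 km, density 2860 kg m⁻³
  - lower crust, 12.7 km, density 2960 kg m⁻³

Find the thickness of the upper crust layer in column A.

Take the compensation level at the base of the deeper column (depth z_c below the surface of column A) and equate Σ ρ_i t_i down to z_c; mantle fills any gap and the z_c terms cancel.
Column A: x×2890 + 18×2990 + (z_c − 18 − x)×3320
Column B: 0.72×0 + 1.23×1950 + 14.4×2860 + 12.7×2960 + (z_c − 0.72 − 28.33)×3320
The z_c×3320 term appears on both sides and cancels. Collect the known terms of each column as K = Σ(ρt)_known − 3320 × (depth of known layers): K_A = 53820 − 3320×18 = −5940; K_B = 81174.5 − 3320×(0.72 + 28.33) = −15271.5.
Balance: K_A − x×(3320 − 2890) = K_B, so x = (K_A − K_B)/(3320 − 2890) = 9331.5/430 = 21.7 km.

21.7 km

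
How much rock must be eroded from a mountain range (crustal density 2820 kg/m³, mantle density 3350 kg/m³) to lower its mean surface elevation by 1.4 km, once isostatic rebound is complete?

8.85 km

Net drop Δ = e − u = e − e ρ_c/ρ_m = e (ρ_m − ρ_c)/ρ_m.
e = Δ ρ_m/(ρ_m − ρ_c) = 1.4 km × 3350/530 = 8.85 km.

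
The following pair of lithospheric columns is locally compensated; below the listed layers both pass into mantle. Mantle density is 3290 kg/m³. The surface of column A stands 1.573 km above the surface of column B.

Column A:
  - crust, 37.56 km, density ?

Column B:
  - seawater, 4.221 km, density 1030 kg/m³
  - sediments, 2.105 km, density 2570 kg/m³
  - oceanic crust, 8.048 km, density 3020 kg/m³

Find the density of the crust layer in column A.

2800 kg/m³

Take the compensation level at the base of the deeper column (depth z_c below the surface of column A) and equate Σ ρ_i t_i down to z_c; mantle fills any gap and the z_c terms cancel.
Column A: 37.56×ρ + (z_c − 37.56)×3290
Column B: 1.573×0 + 4.221×1030 + 2.105×2570 + 8.048×3020 + (z_c − 1.573 − 14.374)×3290
The z_c×3290 term appears on both sides and cancels. Collect the known terms of each column as K = Σ(ρt)_known − 3290 × (depth of known layers): K_A = 0 − 3290×37.56 = −123572.4; K_B = 34062.44 − 3290×(1.573 + 14.374) = −18403.19.
Balance: K_A + 37.56×ρ = K_B, so ρ = (K_B − K_A)/37.56 = 105169/37.56 = 2800 kg/m³.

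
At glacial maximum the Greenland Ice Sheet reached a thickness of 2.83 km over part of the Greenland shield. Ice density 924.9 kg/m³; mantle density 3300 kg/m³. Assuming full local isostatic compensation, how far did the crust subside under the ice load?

Isostatic balance requires: the ice load ρ_ice t is balanced by mantle displaced below, ρ_m s.
s = t ρ_ice / ρ_m = 2.83 km × 924.9/3300 = 0.793 km.

0.793 km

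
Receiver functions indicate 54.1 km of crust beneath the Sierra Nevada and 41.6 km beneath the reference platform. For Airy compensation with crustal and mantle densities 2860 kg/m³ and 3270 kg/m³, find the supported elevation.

1.57 km

Excess crust Δ = 54.1 km − 41.6 km = 12.5 km, split between elevation h and root r with h + r = Δ.
Airy balance ρ_c h = (ρ_m − ρ_c) r gives r = h ρ_c/(ρ_m − ρ_c), so h (1 + ρ_c/(ρ_m − ρ_c)) = Δ, i.e. h = Δ (ρ_m − ρ_c)/ρ_m.
h = 12.5 km × 410/3270 = 1.57 km.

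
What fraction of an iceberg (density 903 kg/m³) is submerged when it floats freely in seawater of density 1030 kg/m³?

Submerged fraction = ρ_obj/ρ_fluid = 903/1030 = 87.7%.

87.7%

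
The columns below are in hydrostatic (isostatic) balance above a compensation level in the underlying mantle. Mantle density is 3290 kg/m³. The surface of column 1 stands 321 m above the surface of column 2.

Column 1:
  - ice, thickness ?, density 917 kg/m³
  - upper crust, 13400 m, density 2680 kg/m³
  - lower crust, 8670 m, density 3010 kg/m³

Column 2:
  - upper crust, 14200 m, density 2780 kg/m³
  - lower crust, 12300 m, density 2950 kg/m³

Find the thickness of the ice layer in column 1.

Take the compensation level at the base of the deeper column (depth z_c below the surface of column 1) and equate Σ ρ_i t_i down to z_c; mantle fills any gap and the z_c terms cancel.
Column 1: x×917 + 13400×2680 + 8670×3010 + (z_c − 22070 − x)×3290
Column 2: 321×0 + 14200×2780 + 12300×2950 + (z_c − 321 − 26500)×3290
The z_c×3290 term appears on both sides and cancels. Collect the known terms of each column as K = Σ(ρt)_known − 3290 × (depth of known layers): K_1 = 62008700 − 3290×22070 = −10601600; K_2 = 75761000 − 3290×(321 + 26500) = −12480090.
Balance: K_1 − x×(3290 − 917) = K_2, so x = (K_1 − K_2)/(3290 − 917) = 1878490/2373 = 792 m.

792 m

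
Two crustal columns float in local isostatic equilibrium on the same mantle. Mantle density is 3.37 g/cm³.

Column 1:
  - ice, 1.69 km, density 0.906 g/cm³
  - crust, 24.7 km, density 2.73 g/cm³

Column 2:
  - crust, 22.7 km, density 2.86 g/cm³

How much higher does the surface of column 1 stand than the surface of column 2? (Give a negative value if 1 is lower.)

For any compensation level in the mantle, the mantle terms cancel and isostasy reduces to e = (Σt_1 − Σt_2) − (Σ(ρt)_1 − Σ(ρt)_2) / ρ_m.
Σt_1 = 26.39 km; Σt_2 = 22.7 km; Σ(ρt)_1 = 68.96214; Σ(ρt)_2 = 64.922 (in km·g/cm³).
e = (26.39 − 22.7) − (68.96214 − 64.922) / 3.37 = 2.49 km.

2.49 km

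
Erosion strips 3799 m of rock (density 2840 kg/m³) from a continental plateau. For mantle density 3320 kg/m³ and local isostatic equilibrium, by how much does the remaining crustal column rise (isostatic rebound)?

3250 m

Unloading: uplift u = e ρ_c/ρ_m = 3799 m × 2840/3320 = 3250 m.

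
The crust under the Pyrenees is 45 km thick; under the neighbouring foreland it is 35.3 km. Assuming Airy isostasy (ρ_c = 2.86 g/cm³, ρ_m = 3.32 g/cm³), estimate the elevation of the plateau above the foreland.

1.34 km

Excess crust Δ = 45 km − 35.3 km = 9.7 km, split between elevation h and root r with h + r = Δ.
Airy balance ρ_c h = (ρ_m − ρ_c) r gives r = h ρ_c/(ρ_m − ρ_c), so h (1 + ρ_c/(ρ_m − ρ_c)) = Δ, i.e. h = Δ (ρ_m − ρ_c)/ρ_m.
h = 9.7 km × 0.46/3.32 = 1.34 km.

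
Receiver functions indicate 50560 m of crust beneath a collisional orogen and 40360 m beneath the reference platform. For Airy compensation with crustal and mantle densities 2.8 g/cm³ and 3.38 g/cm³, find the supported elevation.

1750 m

Excess crust Δ = 50560 m − 40360 m = 10200 m, split between elevation h and root r with h + r = Δ.
Airy balance ρ_c h = (ρ_m − ρ_c) r gives r = h ρ_c/(ρ_m − ρ_c), so h (1 + ρ_c/(ρ_m − ρ_c)) = Δ, i.e. h = Δ (ρ_m − ρ_c)/ρ_m.
h = 10200 m × 0.58/3.38 = 1750 m.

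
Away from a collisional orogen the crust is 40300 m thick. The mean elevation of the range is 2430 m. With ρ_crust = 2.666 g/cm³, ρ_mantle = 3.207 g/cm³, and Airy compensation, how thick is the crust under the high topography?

54700 m

Root depth r = h ρ_c / (ρ_m − ρ_c) = 2430 m × 2.666 / 0.541 = 11970 m.
Total thickness = T + h + r = 40300 m + 2430 m + 11970 m = 54700 m.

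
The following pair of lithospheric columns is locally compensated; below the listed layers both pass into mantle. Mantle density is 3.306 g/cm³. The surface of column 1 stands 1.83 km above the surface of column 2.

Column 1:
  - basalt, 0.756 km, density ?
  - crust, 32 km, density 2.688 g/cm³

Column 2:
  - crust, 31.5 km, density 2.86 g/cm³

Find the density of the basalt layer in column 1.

2.88 g/cm³

Take the compensation level at the base of the deeper column (depth z_c below the surface of column 1) and equate Σ ρ_i t_i down to z_c; mantle fills any gap and the z_c terms cancel.
Column 1: 0.756×ρ + 32×2.688 + (z_c − 32.756)×3.306
Column 2: 1.83×0 + 31.5×2.86 + (z_c − 1.83 − 31.5)×3.306
The z_c×3.306 term appears on both sides and cancels. Collect the known terms of each column as K = Σ(ρt)_known − 3.306 × (depth of known layers): K_1 = 86.016 − 3.306×32.756 = −22.275336; K_2 = 90.09 − 3.306×(1.83 + 31.5) = −20.09898.
Balance: K_1 + 0.756×ρ = K_2, so ρ = (K_2 − K_1)/0.756 = 2.17636/0.756 = 2.88 g/cm³.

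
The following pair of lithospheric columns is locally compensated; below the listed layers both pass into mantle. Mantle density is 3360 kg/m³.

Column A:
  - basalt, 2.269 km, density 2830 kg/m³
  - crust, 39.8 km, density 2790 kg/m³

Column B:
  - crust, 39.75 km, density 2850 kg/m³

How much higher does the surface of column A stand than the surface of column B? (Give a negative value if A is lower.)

For any compensation level in the mantle, the mantle terms cancel and isostasy reduces to e = (Σt_A − Σt_B) − (Σ(ρt)_A − Σ(ρt)_B) / ρ_m.
Σt_A = 42.069 km; Σt_B = 39.75 km; Σ(ρt)_A = 117463.27; Σ(ρt)_B = 113287.5 (in km·kg/m³).
e = (42.069 − 39.75) − (117463.27 − 113287.5) / 3360 = 1.08 km.

1.08 km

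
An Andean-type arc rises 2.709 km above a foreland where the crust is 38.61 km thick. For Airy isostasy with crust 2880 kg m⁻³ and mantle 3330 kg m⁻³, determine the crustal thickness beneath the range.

Root depth r = h ρ_c / (ρ_m − ρ_c) = 2.709 km × 2880 / 450 = 17.34 km.
Total thickness = T + h + r = 38.61 km + 2.709 km + 17.34 km = 58.7 km.

58.7 km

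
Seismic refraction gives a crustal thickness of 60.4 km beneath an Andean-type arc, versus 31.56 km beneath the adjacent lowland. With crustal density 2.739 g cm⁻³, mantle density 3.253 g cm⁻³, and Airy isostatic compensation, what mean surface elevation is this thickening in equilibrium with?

Excess crust Δ = 60.4 km − 31.56 km = 28.84 km, split between elevation h and root r with h + r = Δ.
Airy balance ρ_c h = (ρ_m − ρ_c) r gives r = h ρ_c/(ρ_m − ρ_c), so h (1 + ρ_c/(ρ_m − ρ_c)) = Δ, i.e. h = Δ (ρ_m − ρ_c)/ρ_m.
h = 28.84 km × 0.514/3.253 = 4.56 km.

4.56 km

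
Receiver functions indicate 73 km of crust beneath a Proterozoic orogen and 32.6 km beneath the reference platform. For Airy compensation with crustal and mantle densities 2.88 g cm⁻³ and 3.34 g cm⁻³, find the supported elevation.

5.56 km

Excess crust Δ = 73 km − 32.6 km = 40.4 km, split between elevation h and root r with h + r = Δ.
Airy balance ρ_c h = (ρ_m − ρ_c) r gives r = h ρ_c/(ρ_m − ρ_c), so h (1 + ρ_c/(ρ_m − ρ_c)) = Δ, i.e. h = Δ (ρ_m − ρ_c)/ρ_m.
h = 40.4 km × 0.46/3.34 = 5.56 km.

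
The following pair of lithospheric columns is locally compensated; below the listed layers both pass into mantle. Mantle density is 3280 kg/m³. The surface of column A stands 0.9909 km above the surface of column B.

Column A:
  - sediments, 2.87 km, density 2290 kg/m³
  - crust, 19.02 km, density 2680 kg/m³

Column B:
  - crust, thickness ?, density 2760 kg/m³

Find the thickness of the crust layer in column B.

21.2 km

Take the compensation level at the base of the deeper column (depth z_c below the surface of column A) and equate Σ ρ_i t_i down to z_c; mantle fills any gap and the z_c terms cancel.
Column A: 2.87×2290 + 19.02×2680 + (z_c − 21.89)×3280
Column B: 0.9909×0 + x×2760 + (z_c − 0.9909 − 0 − x)×3280
The z_c×3280 term appears on both sides and cancels. Collect the known terms of each column as K = Σ(ρt)_known − 3280 × (depth of known layers): K_A = 57545.9 − 3280×21.89 = −14253.3; K_B = 0 − 3280×(0.9909 + 0) = −3250.152.
Balance: K_A = K_B − x×(3280 − 2760), so x = (K_B − K_A)/(3280 − 2760) = 11003.1/520 = 21.2 km.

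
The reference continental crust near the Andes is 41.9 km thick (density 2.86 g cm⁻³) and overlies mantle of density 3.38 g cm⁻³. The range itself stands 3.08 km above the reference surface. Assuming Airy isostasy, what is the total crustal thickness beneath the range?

Root depth r = h ρ_c / (ρ_m − ρ_c) = 3.08 km × 2.86 / 0.52 = 16.94 km.
Total thickness = T + h + r = 41.9 km + 3.08 km + 16.94 km = 61.9 km.

61.9 km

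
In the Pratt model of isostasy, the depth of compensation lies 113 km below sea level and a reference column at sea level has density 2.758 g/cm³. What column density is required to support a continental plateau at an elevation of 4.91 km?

2.64 g/cm³

Pratt balance: ρ_ref D = ρ (D + h).
ρ = ρ_ref D/(D + h) = 2.758 × 113 km/(113 km + 4.91 km) = 2.64 g/cm³.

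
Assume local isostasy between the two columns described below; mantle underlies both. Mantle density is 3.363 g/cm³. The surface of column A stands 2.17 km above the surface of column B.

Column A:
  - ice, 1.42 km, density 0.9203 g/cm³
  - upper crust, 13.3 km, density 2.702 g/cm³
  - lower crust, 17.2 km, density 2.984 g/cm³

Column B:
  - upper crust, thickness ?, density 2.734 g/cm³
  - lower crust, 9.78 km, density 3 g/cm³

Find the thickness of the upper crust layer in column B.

12.6 km

Take the compensation level at the base of the deeper column (depth z_c below the surface of column A) and equate Σ ρ_i t_i down to z_c; mantle fills any gap and the z_c terms cancel.
Column A: 1.42×0.9203 + 13.3×2.702 + 17.2×2.984 + (z_c − 31.92)×3.363
Column B: 2.17×0 + x×2.734 + 9.78×3 + (z_c − 2.17 − 9.78 − x)×3.363
The z_c×3.363 term appears on both sides and cancels. Collect the known terms of each column as K = Σ(ρt)_known − 3.363 × (depth of known layers): K_A = 88.568226 − 3.363×31.92 = −18.778734; K_B = 29.34 − 3.363×(2.17 + 9.78) = −10.84785.
Balance: K_A = K_B − x×(3.363 − 2.734), so x = (K_B − K_A)/(3.363 − 2.734) = 7.93088/0.629 = 12.6 km.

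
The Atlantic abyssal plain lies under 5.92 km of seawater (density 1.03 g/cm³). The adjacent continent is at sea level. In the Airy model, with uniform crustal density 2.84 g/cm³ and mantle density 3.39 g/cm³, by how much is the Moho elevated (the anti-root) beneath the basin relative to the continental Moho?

Isostatic balance requires: replacing crust with seawater at the top is compensated by replacing crust with mantle at the base: d (ρ_c − ρ_w) = a (ρ_m − ρ_c).
a = d (ρ_c − ρ_w)/(ρ_m − ρ_c) = 5.92 km × 1.81/0.55 = 19.5 km.

19.5 km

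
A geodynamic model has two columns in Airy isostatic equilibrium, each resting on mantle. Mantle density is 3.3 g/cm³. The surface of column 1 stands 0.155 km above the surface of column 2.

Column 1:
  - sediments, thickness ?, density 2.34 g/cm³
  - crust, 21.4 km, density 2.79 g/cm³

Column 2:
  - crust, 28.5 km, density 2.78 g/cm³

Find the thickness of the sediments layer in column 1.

Take the compensation level at the base of the deeper column (depth z_c below the surface of column 1) and equate Σ ρ_i t_i down to z_c; mantle fills any gap and the z_c terms cancel.
Column 1: x×2.34 + 21.4×2.79 + (z_c − 21.4 − x)×3.3
Column 2: 0.155×0 + 28.5×2.78 + (z_c − 0.155 − 28.5)×3.3
The z_c×3.3 term appears on both sides and cancels. Collect the known terms of each column as K = Σ(ρt)_known − 3.3 × (depth of known layers): K_1 = 59.706 − 3.3×21.4 = −10.914; K_2 = 79.23 − 3.3×(0.155 + 28.5) = −15.3315.
Balance: K_1 − x×(3.3 − 2.34) = K_2, so x = (K_1 − K_2)/(3.3 − 2.34) = 4.4175/0.96 = 4.6 km.

4.6 km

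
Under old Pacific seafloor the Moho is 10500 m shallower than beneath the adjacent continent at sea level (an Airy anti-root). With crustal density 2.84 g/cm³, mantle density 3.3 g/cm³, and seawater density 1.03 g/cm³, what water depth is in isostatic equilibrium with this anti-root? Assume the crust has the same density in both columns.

Replacing a thickness d of crust by seawater at the top must be balanced by replacing crust with mantle at the base: d (ρ_c − ρ_w) = a (ρ_m − ρ_c).
d = a (ρ_m − ρ_c)/(ρ_c − ρ_w) = 10500 m × 0.46/1.81 = 2670 m.

2670 m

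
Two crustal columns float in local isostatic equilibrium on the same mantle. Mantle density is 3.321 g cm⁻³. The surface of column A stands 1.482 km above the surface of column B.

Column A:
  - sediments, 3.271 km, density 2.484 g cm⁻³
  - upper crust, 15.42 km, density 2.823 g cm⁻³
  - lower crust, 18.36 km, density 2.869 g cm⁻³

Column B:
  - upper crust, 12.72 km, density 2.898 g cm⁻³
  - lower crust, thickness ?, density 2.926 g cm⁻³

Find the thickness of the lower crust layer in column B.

Take the compensation level at the base of the deeper column (depth z_c below the surface of column A) and equate Σ ρ_i t_i down to z_c; mantle fills any gap and the z_c terms cancel.
Column A: 3.271×2.484 + 15.42×2.823 + 18.36×2.869 + (z_c − 37.051)×3.321
Column B: 1.482×0 + 12.72×2.898 + x×2.926 + (z_c − 1.482 − 12.72 − x)×3.321
The z_c×3.321 term appears on both sides and cancels. Collect the known terms of each column as K = Σ(ρt)_known − 3.321 × (depth of known layers): K_A = 104.330664 − 3.321×37.051 = −18.715707; K_B = 36.86256 − 3.321×(1.482 + 12.72) = −10.302282.
Balance: K_A = K_B − x×(3.321 − 2.926), so x = (K_B − K_A)/(3.321 − 2.926) = 8.41343/0.395 = 21.3 km.

21.3 km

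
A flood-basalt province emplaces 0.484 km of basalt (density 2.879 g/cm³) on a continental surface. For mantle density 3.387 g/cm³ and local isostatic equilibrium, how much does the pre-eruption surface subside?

0.411 km

Subaerial loading: s = t ρ_load / ρ_m.
s = 0.484 km × 2.879/3.387 = 0.411 km.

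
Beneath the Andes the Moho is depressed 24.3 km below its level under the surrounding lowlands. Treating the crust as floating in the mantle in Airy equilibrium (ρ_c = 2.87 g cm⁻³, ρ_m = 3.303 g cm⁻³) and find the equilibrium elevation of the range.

3.67 km

By Archimedes' principle applied to the lithosphere: ρ_c h = (ρ_m − ρ_c) r.
h = r (ρ_m − ρ_c) / ρ_c = 24.3 km × (3.303 − 2.87) / 2.87 = 3.67 km.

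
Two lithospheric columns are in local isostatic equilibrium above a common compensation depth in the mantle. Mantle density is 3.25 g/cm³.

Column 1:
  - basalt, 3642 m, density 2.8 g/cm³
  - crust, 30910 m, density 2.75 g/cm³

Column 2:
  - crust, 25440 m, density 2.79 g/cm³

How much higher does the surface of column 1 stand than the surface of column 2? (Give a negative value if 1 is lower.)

For any compensation level in the mantle, the mantle terms cancel and isostasy reduces to e = (Σt_1 − Σt_2) − (Σ(ρt)_1 − Σ(ρt)_2) / ρ_m.
Σt_1 = 34552 m; Σt_2 = 25440 m; Σ(ρt)_1 = 95200.1; Σ(ρt)_2 = 70977.6 (in m·g/cm³).
e = (34552 − 25440) − (95200.1 − 70977.6) / 3.25 = 1660 m.

1660 m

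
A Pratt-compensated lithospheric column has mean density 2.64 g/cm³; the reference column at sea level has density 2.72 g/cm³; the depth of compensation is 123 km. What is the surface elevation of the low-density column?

3.73 km

ρ_ref D = ρ (D + h) → h = D (ρ_ref − ρ)/ρ.
h = 123 km × (2.72 − 2.64)/2.64 = 3.73 km.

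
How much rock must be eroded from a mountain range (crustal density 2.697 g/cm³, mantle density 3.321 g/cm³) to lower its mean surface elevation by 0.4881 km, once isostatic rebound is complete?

Net drop Δ = e − u = e − e ρ_c/ρ_m = e (ρ_m − ρ_c)/ρ_m.
e = Δ ρ_m/(ρ_m − ρ_c) = 0.4881 km × 3.321/0.624 = 2.6 km.

2.6 km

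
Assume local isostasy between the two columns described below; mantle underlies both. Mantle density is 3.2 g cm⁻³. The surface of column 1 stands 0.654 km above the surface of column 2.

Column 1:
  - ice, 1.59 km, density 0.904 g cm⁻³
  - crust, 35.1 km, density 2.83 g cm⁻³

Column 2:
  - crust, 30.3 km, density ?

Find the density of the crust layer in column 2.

Take the compensation level at the base of the deeper column (depth z_c below the surface of column 1) and equate Σ ρ_i t_i down to z_c; mantle fills any gap and the z_c terms cancel.
Column 1: 1.59×0.904 + 35.1×2.83 + (z_c − 36.69)×3.2
Column 2: 0.654×0 + 30.3×ρ + (z_c − 0.654 − 30.3)×3.2
The z_c×3.2 term appears on both sides and cancels. Collect the known terms of each column as K = Σ(ρt)_known − 3.2 × (depth of known layers): K_1 = 100.77036 − 3.2×36.69 = −16.63764; K_2 = 0 − 3.2×(0.654 + 30.3) = −99.0528.
Balance: K_1 = K_2 + 30.3×ρ, so ρ = (K_1 − K_2)/30.3 = 82.4152/30.3 = 2.72 g cm⁻³.

2.72 g cm⁻³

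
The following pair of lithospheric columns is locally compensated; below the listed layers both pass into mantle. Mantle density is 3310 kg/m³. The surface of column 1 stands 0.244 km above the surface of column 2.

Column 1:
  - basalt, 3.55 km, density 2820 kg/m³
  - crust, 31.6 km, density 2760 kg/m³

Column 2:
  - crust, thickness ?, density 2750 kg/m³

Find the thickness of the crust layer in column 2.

32.7 km

Take the compensation level at the base of the deeper column (depth z_c below the surface of column 1) and equate Σ ρ_i t_i down to z_c; mantle fills any gap and the z_c terms cancel.
Column 1: 3.55×2820 + 31.6×2760 + (z_c − 35.15)×3310
Column 2: 0.244×0 + x×2750 + (z_c − 0.244 − 0 − x)×3310
The z_c×3310 term appears on both sides and cancels. Collect the known terms of each column as K = Σ(ρt)_known − 3310 × (depth of known layers): K_1 = 97227 − 3310×35.15 = −19119.5; K_2 = 0 − 3310×(0.244 + 0) = −807.64.
Balance: K_1 = K_2 − x×(3310 − 2750), so x = (K_2 − K_1)/(3310 − 2750) = 18311.9/560 = 32.7 km.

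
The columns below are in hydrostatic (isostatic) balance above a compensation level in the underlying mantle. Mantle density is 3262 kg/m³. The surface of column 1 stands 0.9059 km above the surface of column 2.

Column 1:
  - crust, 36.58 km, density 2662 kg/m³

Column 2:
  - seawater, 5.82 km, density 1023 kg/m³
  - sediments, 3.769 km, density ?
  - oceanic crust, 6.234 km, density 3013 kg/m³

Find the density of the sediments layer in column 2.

2090 kg/m³

Take the compensation level at the base of the deeper column (depth z_c below the surface of column 1) and equate Σ ρ_i t_i down to z_c; mantle fills any gap and the z_c terms cancel.
Column 1: 36.58×2662 + (z_c − 36.58)×3262
Column 2: 0.9059×0 + 5.82×1023 + 3.769×ρ + 6.234×3013 + (z_c − 0.9059 − 15.823)×3262
The z_c×3262 term appears on both sides and cancels. Collect the known terms of each column as K = Σ(ρt)_known − 3262 × (depth of known layers): K_1 = 97375.96 − 3262×36.58 = −21948; K_2 = 24736.902 − 3262×(0.9059 + 15.823) = −29832.7698.
Balance: K_1 = K_2 + 3.769×ρ, so ρ = (K_1 − K_2)/3.769 = 7884.77/3.769 = 2090 kg/m³.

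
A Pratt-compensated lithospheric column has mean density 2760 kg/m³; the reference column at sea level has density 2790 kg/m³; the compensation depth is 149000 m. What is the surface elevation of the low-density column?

ρ_ref D = ρ (D + h) → h = D (ρ_ref − ρ)/ρ.
h = 149000 m × (2790 − 2760)/2760 = 1620 m.

1620 m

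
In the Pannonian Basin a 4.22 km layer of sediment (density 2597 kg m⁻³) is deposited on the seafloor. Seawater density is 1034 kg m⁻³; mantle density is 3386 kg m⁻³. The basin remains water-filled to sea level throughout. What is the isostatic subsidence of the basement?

Submarine loading: the sediment displaces seawater, and the subsidence is in turn flooded, so s (ρ_m − ρ_w) = t (ρ_sed − ρ_w).
s = 4.22 km × (2597 − 1034) / (3386 − 1034) = 2.8 km.

2.8 km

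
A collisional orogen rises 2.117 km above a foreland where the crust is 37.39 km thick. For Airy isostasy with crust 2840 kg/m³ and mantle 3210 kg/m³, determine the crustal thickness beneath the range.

55.8 km

Root depth r = h ρ_c / (ρ_m − ρ_c) = 2.117 km × 2840 / 370 = 16.25 km.
Total thickness = T + h + r = 37.39 km + 2.117 km + 16.25 km = 55.8 km.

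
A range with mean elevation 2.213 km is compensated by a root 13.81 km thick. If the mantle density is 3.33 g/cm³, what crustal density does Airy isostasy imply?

2.87 g/cm³

ρ_c h = (ρ_m − ρ_c) r → ρ_c (h + r) = ρ_m r → ρ_c = ρ_m r / (h + r).
ρ_c = 3.33 × 13.81 km / (2.213 km + 13.81 km) = 2.87 g/cm³.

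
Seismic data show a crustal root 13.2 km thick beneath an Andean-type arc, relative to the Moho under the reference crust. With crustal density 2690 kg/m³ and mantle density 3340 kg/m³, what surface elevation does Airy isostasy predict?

Balancing pressure at the compensation depth: ρ_c h = (ρ_m − ρ_c) r.
h = r (ρ_m − ρ_c) / ρ_c = 13.2 km × (3340 − 2690) / 2690 = 3.19 km.

3.19 km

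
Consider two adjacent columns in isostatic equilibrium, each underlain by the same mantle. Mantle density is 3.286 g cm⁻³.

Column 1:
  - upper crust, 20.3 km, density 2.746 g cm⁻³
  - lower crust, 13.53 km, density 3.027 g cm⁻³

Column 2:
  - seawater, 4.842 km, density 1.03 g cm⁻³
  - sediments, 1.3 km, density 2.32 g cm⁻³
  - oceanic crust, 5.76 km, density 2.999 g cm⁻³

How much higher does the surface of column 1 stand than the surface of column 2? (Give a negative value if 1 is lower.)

For any compensation level in the mantle, the mantle terms cancel and isostasy reduces to e = (Σt_1 − Σt_2) − (Σ(ρt)_1 − Σ(ρt)_2) / ρ_m.
Σt_1 = 33.83 km; Σt_2 = 11.902 km; Σ(ρt)_1 = 96.69911; Σ(ρt)_2 = 25.2775 (in km·g cm⁻³).
e = (33.83 − 11.902) − (96.69911 − 25.2775) / 3.286 = 0.193 km.

0.193 km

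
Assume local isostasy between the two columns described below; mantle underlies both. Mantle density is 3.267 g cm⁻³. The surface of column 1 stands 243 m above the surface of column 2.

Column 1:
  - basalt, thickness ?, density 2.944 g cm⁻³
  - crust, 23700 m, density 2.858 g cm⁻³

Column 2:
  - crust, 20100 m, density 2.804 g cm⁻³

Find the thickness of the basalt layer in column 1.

Take the compensation level at the base of the deeper column (depth z_c below the surface of column 1) and equate Σ ρ_i t_i down to z_c; mantle fills any gap and the z_c terms cancel.
Column 1: x×2.944 + 23700×2.858 + (z_c − 23700 − x)×3.267
Column 2: 243×0 + 20100×2.804 + (z_c − 243 − 20100)×3.267
The z_c×3.267 term appears on both sides and cancels. Collect the known terms of each column as K = Σ(ρt)_known − 3.267 × (depth of known layers): K_1 = 67734.6 − 3.267×23700 = −9693.3; K_2 = 56360.4 − 3.267×(243 + 20100) = −10100.181.
Balance: K_1 − x×(3.267 − 2.944) = K_2, so x = (K_1 − K_2)/(3.267 − 2.944) = 406.881/0.323 = 1260 m.

1260 m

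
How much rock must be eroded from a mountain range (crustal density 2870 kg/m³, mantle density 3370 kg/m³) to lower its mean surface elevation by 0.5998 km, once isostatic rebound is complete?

Net drop Δ = e − u = e − e ρ_c/ρ_m = e (ρ_m − ρ_c)/ρ_m.
e = Δ ρ_m/(ρ_m − ρ_c) = 0.5998 km × 3370/500 = 4.04 km.

4.04 km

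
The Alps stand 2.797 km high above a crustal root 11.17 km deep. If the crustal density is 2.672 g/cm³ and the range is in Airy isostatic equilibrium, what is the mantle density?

Airy balance: ρ_c h = (ρ_m − ρ_c) r → ρ_m = ρ_c (1 + h/r).
ρ_m = 2.672 × (1 + 2.797 km/11.17 km) = 3.34 g/cm³.

3.34 g/cm³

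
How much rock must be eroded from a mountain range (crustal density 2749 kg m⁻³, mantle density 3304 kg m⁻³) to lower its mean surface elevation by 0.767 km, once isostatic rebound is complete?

Net drop Δ = e − u = e − e ρ_c/ρ_m = e (ρ_m − ρ_c)/ρ_m.
e = Δ ρ_m/(ρ_m − ρ_c) = 0.767 km × 3304/555 = 4.57 km.

4.57 km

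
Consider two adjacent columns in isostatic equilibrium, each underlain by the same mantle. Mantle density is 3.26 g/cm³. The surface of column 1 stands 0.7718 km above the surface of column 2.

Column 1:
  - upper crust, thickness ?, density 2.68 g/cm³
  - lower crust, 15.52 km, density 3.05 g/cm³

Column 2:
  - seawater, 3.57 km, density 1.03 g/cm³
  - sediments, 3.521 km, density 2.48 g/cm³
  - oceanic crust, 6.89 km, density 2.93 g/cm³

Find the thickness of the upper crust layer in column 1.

Take the compensation level at the base of the deeper column (depth z_c below the surface of column 1) and equate Σ ρ_i t_i down to z_c; mantle fills any gap and the z_c terms cancel.
Column 1: x×2.68 + 15.52×3.05 + (z_c − 15.52 − x)×3.26
Column 2: 0.7718×0 + 3.57×1.03 + 3.521×2.48 + 6.89×2.93 + (z_c − 0.7718 − 13.981)×3.26
The z_c×3.26 term appears on both sides and cancels. Collect the known terms of each column as K = Σ(ρt)_known − 3.26 × (depth of known layers): K_1 = 47.336 − 3.26×15.52 = −3.2592; K_2 = 32.59688 − 3.26×(0.7718 + 13.981) = −15.497248.
Balance: K_1 − x×(3.26 − 2.68) = K_2, so x = (K_1 − K_2)/(3.26 − 2.68) = 12.238/0.58 = 21.1 km.

21.1 km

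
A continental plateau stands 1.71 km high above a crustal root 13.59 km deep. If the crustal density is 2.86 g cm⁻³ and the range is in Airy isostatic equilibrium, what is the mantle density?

Airy balance: ρ_c h = (ρ_m − ρ_c) r → ρ_m = ρ_c (1 + h/r).
ρ_m = 2.86 × (1 + 1.71 km/13.59 km) = 3.22 g cm⁻³.

3.22 g cm⁻³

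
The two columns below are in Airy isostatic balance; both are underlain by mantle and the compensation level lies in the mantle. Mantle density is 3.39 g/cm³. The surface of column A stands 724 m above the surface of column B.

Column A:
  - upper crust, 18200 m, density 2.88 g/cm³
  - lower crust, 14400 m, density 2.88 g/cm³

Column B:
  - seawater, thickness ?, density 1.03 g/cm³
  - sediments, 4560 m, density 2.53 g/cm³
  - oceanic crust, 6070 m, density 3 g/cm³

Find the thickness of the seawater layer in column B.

Take the compensation level at the base of the deeper column (depth z_c below the surface of column A) and equate Σ ρ_i t_i down to z_c; mantle fills any gap and the z_c terms cancel.
Column A: 18200×2.88 + 14400×2.88 + (z_c − 32600)×3.39
Column B: 724×0 + x×1.03 + 4560×2.53 + 6070×3 + (z_c − 724 − 10630 − x)×3.39
The z_c×3.39 term appears on both sides and cancels. Collect the known terms of each column as K = Σ(ρt)_known − 3.39 × (depth of known layers): K_A = 93888 − 3.39×32600 = −16626; K_B = 29746.8 − 3.39×(724 + 10630) = −8743.26.
Balance: K_A = K_B − x×(3.39 − 1.03), so x = (K_B − K_A)/(3.39 − 1.03) = 7882.74/2.36 = 3340 m.

3340 m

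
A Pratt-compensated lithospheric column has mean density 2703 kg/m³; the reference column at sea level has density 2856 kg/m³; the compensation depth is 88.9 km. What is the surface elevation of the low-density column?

ρ_ref D = ρ (D + h) → h = D (ρ_ref − ρ)/ρ.
h = 88.9 km × (2856 − 2703)/2703 = 5.03 km.

5.03 km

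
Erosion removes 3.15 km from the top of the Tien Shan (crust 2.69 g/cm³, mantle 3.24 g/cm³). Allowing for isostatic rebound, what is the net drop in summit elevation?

0.535 km

Rebound u = e ρ_c/ρ_m = 3.15 km × 2.69/3.24 = 2.615 km.
Net surface drop = e − u = 3.15 km − 2.615 km = e (ρ_m − ρ_c)/ρ_m = 0.535 km.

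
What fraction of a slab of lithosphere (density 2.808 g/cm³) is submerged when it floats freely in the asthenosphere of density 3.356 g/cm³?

83.7%

Submerged fraction = ρ_obj/ρ_fluid = 2.808/3.356 = 83.7%.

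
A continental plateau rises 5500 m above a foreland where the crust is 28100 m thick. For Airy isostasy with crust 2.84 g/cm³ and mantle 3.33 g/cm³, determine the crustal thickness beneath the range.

Root depth r = h ρ_c / (ρ_m − ρ_c) = 5500 m × 2.84 / 0.49 = 31880 m.
Total thickness = T + h + r = 28100 m + 5500 m + 31880 m = 65500 m.

65500 m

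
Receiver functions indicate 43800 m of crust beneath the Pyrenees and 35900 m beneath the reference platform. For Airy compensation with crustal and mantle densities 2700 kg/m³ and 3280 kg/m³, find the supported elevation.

1400 m

Excess crust Δ = 43800 m − 35900 m = 7900 m, split between elevation h and root r with h + r = Δ.
Airy balance ρ_c h = (ρ_m − ρ_c) r gives r = h ρ_c/(ρ_m − ρ_c), so h (1 + ρ_c/(ρ_m − ρ_c)) = Δ, i.e. h = Δ (ρ_m − ρ_c)/ρ_m.
h = 7900 m × 580/3280 = 1400 m.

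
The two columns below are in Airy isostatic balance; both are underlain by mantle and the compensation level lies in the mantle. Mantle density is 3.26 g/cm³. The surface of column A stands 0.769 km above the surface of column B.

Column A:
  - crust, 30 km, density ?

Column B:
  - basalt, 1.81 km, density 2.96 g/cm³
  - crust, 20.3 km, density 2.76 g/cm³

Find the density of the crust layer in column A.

2.82 g/cm³

Take the compensation level at the base of the deeper column (depth z_c below the surface of column A) and equate Σ ρ_i t_i down to z_c; mantle fills any gap and the z_c terms cancel.
Column A: 30×ρ + (z_c − 30)×3.26
Column B: 0.769×0 + 1.81×2.96 + 20.3×2.76 + (z_c − 0.769 − 22.11)×3.26
The z_c×3.26 term appears on both sides and cancels. Collect the known terms of each column as K = Σ(ρt)_known − 3.26 × (depth of known layers): K_A = 0 − 3.26×30 = −97.8; K_B = 61.3856 − 3.26×(0.769 + 22.11) = −13.19994.
Balance: K_A + 30×ρ = K_B, so ρ = (K_B − K_A)/30 = 84.6001/30 = 2.82 g/cm³.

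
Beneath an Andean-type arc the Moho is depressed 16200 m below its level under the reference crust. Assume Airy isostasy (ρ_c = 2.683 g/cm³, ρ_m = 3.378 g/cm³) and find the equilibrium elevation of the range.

4200 m

Isostatic balance requires: ρ_c h = (ρ_m − ρ_c) r.
h = r (ρ_m − ρ_c) / ρ_c = 16200 m × (3.378 − 2.683) / 2.683 = 4200 m.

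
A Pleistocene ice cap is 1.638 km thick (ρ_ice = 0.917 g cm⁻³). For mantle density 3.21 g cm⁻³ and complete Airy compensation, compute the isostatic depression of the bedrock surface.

0.468 km

For local isostatic compensation: the ice load ρ_ice t is balanced by mantle displaced below, ρ_m s.
s = t ρ_ice / ρ_m = 1.638 km × 0.917/3.21 = 0.468 km.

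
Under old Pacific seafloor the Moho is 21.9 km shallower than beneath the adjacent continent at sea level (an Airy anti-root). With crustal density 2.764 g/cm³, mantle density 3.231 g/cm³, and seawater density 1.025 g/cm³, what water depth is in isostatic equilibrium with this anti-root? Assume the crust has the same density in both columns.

Replacing a thickness d of crust by seawater at the top must be balanced by replacing crust with mantle at the base: d (ρ_c − ρ_w) = a (ρ_m − ρ_c).
d = a (ρ_m − ρ_c)/(ρ_c − ρ_w) = 21.9 km × 0.467/1.739 = 5.88 km.

5.88 km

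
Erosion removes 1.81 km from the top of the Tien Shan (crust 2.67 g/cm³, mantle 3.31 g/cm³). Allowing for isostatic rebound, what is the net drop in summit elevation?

Rebound u = e ρ_c/ρ_m = 1.81 km × 2.67/3.31 = 1.46 km.
Net surface drop = e − u = 1.81 km − 1.46 km = e (ρ_m − ρ_c)/ρ_m = 0.35 km.

0.35 km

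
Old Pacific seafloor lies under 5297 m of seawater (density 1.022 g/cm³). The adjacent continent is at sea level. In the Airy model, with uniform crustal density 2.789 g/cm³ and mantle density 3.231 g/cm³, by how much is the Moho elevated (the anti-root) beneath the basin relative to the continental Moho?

By Archimedes' principle applied to the lithosphere: replacing crust with seawater at the top is compensated by replacing crust with mantle at the base: d (ρ_c − ρ_w) = a (ρ_m − ρ_c).
a = d (ρ_c − ρ_w)/(ρ_m − ρ_c) = 5297 m × 1.767/0.442 = 21200 m.

21200 m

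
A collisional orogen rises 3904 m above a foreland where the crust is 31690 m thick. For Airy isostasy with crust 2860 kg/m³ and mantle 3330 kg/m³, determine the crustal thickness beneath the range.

Root depth r = h ρ_c / (ρ_m − ρ_c) = 3904 m × 2860 / 470 = 23760 m.
Total thickness = T + h + r = 31690 m + 3904 m + 23760 m = 59400 m.

59400 m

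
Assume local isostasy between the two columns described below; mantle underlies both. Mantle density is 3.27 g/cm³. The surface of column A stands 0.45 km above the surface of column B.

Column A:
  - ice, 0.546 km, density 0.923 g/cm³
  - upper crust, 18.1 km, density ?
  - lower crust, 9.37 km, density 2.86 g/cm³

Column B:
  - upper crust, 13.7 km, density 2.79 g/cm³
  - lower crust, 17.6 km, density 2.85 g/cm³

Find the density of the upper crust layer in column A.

Take the compensation level at the base of the deeper column (depth z_c below the surface of column A) and equate Σ ρ_i t_i down to z_c; mantle fills any gap and the z_c terms cancel.
Column A: 0.546×0.923 + 18.1×ρ + 9.37×2.86 + (z_c − 28.016)×3.27
Column B: 0.45×0 + 13.7×2.79 + 17.6×2.85 + (z_c − 0.45 − 31.3)×3.27
The z_c×3.27 term appears on both sides and cancels. Collect the known terms of each column as K = Σ(ρt)_known − 3.27 × (depth of known layers): K_A = 27.302158 − 3.27×28.016 = −64.310162; K_B = 88.383 − 3.27×(0.45 + 31.3) = −15.4395.
Balance: K_A + 18.1×ρ = K_B, so ρ = (K_B − K_A)/18.1 = 48.8707/18.1 = 2.7 g/cm³.

2.7 g/cm³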